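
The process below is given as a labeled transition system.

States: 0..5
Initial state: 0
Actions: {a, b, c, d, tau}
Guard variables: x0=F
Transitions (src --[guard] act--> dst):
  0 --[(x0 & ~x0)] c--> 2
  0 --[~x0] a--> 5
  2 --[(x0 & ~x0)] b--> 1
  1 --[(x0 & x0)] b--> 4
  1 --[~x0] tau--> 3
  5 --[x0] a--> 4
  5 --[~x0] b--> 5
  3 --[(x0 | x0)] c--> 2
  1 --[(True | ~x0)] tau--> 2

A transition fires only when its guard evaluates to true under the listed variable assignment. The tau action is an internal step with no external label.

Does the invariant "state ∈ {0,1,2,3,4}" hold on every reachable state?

Answer: INVARIANT VIOLATED at state 5

Trace:
Safe = {0,1,2,3,4}
Reach set: {0,5}
  0: safe
  5: outside
witness against invariant: a → 5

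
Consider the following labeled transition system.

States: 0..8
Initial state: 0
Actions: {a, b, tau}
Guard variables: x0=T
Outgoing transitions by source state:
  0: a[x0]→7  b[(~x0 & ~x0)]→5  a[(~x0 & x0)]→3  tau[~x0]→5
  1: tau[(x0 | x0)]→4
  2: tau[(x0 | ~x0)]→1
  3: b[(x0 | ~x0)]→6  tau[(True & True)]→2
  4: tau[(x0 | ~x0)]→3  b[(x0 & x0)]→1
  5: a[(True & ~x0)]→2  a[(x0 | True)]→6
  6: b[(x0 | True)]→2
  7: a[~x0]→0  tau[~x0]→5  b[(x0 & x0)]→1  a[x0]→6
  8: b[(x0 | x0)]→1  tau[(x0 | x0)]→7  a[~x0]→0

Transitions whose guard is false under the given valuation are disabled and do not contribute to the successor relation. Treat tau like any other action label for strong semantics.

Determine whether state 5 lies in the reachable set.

Answer: UNREACHABLE

Analysis:
Guard filter leaves 13 enabled edge(s).
L0 = {0}
L1 = {7}  total {0,7}
L2 = {1,6}  total {0,1,6,7}
L3 = {2,4}  total {0,1,2,4,6,7}
L4 = {3}  total {0,1,2,3,4,6,7}
R = {0,1,2,3,4,6,7}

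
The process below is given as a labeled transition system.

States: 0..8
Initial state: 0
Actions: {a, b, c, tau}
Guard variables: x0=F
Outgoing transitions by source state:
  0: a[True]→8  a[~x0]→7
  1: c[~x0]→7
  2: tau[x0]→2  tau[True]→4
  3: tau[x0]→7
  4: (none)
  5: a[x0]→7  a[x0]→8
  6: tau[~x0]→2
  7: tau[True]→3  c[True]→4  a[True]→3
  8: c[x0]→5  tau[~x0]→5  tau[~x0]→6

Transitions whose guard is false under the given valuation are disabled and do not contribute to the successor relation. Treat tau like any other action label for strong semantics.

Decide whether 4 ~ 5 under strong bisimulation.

Compute ~ classes (split until stable):
  P[0] = {{0,1,2,3,4,5,6,7,8}}
  P[1] = {{0},{1},{2,6,8},{3,4,5},{7}}
  P[2] = {{0},{1},{2},{3,4,5},{6},{7},{8}}
stable after 3 split(s): 7 block(s)
class of 4: {3,4,5}; class of 5: {3,4,5}

Answer: BISIMILAR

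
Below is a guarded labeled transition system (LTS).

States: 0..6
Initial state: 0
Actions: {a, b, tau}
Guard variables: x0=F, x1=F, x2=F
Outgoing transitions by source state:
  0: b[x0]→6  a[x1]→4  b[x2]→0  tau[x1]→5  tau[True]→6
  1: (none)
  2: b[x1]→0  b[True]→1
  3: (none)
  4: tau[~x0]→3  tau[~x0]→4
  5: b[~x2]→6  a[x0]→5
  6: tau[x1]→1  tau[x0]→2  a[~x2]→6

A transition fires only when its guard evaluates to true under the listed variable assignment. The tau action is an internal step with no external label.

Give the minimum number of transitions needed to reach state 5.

Layered search for 5:
  Layer 0: {0}
  Layer 1: {6}
5 never appears.

Answer: UNREACHABLE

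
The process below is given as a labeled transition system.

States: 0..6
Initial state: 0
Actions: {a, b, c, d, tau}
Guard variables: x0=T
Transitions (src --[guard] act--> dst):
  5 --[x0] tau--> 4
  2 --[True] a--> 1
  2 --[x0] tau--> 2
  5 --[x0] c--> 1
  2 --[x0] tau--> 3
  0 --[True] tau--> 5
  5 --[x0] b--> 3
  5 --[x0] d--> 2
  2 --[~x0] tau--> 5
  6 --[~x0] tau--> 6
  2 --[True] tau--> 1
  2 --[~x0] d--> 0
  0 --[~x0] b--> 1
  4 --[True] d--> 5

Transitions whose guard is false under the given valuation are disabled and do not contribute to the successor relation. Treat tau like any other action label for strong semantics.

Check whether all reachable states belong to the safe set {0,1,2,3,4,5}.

Safe = {0,1,2,3,4,5}
Reach set: {0,1,2,3,4,5}
  0: ✓
  1: ✓
  2: ✓
  3: ✓
  4: ✓
  5: ✓

Answer: INVARIANT HOLDS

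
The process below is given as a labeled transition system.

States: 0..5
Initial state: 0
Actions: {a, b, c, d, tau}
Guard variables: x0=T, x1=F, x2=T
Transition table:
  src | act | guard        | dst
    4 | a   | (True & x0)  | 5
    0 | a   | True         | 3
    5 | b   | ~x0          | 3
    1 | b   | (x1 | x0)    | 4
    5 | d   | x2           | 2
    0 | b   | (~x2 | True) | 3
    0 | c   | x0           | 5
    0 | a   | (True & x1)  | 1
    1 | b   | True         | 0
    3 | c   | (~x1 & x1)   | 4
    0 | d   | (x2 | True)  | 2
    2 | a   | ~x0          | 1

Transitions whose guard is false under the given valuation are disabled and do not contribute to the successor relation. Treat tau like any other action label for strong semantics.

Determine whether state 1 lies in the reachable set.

Answer: UNREACHABLE

Working:
8 transition(s) survive guard evaluation.
L0 = {0}
L1 = {2,3,5}  now seen {0,2,3,5}
Reach set: {0,2,3,5}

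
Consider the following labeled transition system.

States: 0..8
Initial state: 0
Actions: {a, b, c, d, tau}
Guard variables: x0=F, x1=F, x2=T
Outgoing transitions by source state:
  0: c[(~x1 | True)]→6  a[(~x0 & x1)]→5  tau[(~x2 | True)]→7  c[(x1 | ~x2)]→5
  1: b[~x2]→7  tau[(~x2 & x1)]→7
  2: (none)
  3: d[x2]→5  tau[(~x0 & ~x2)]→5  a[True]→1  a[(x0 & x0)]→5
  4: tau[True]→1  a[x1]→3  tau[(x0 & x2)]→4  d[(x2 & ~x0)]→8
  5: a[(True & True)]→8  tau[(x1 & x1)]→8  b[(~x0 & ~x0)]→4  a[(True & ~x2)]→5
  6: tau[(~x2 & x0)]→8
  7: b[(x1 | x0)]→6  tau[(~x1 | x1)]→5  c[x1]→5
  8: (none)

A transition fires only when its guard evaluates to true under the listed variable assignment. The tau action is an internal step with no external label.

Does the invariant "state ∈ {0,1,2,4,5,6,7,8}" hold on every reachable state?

Answer: INVARIANT HOLDS

Analysis:
Inv-set: {0,1,2,4,5,6,7,8}
R = {0,1,4,5,6,7,8}
  0: safe
  1: safe
  4: safe
  5: safe
  6: safe
  7: safe
  8: safe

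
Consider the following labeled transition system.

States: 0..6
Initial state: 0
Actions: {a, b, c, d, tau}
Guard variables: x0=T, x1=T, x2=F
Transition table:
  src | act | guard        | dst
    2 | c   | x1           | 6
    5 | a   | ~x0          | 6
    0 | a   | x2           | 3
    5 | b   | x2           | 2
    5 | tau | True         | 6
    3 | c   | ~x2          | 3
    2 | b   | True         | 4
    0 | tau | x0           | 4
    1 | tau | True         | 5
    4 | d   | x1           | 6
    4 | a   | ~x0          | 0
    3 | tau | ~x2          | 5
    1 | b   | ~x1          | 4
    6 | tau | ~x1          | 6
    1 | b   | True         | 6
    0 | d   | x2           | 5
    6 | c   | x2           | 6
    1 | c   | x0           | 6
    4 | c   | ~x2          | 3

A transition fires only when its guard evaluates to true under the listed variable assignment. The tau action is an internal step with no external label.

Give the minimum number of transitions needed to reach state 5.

Answer: 3

Analysis:
Breadth-first toward 5:
  depth 0: {0}
  depth 1: {4}
  depth 2: {3,6}
  depth 3: {5}
first hit 5 at d=3 via tau·c·tau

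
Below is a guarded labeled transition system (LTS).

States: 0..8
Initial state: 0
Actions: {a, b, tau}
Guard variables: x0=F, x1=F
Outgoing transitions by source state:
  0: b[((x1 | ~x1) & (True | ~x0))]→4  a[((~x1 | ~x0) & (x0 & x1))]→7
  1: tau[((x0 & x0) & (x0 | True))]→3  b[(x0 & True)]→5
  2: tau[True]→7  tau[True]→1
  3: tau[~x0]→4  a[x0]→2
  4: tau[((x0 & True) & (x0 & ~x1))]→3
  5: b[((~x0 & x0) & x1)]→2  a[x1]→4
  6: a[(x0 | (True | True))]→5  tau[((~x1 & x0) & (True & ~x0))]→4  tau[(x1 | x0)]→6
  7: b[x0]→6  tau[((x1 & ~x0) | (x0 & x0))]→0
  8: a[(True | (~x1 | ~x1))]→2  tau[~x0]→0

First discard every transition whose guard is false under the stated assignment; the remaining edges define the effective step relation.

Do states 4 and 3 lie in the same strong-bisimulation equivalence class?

Answer: NOT BISIMILAR

Analysis:
Bisimulation quotient by refinement:
  P[0] = {{0,1,2,3,4,5,6,7,8}}
  P[1] = {{0},{1,4,5,7},{2,3},{6},{8}}
5 equivalence class(es) (converged in 2)
4∈{1,4,5,7}, 3∈{2,3}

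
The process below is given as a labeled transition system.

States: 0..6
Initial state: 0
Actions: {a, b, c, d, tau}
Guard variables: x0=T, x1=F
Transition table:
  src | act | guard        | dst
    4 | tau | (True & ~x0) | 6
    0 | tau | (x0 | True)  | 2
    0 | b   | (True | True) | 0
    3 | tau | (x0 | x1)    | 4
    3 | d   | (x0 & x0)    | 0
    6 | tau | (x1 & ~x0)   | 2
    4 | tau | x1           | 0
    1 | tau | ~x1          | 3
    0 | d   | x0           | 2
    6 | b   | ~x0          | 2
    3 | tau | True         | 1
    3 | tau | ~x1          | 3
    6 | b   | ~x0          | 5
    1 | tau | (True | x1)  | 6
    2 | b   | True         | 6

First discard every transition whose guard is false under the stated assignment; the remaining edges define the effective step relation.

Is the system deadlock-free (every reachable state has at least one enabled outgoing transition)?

Answer: DEADLOCK at state 6

Trace:
R = {0,2,6}
  0: b→0  d→2  tau→2  [deg 3]
  2: b→6  [deg 1]
  6: ∅  [STUCK]
Path to 6: tau·b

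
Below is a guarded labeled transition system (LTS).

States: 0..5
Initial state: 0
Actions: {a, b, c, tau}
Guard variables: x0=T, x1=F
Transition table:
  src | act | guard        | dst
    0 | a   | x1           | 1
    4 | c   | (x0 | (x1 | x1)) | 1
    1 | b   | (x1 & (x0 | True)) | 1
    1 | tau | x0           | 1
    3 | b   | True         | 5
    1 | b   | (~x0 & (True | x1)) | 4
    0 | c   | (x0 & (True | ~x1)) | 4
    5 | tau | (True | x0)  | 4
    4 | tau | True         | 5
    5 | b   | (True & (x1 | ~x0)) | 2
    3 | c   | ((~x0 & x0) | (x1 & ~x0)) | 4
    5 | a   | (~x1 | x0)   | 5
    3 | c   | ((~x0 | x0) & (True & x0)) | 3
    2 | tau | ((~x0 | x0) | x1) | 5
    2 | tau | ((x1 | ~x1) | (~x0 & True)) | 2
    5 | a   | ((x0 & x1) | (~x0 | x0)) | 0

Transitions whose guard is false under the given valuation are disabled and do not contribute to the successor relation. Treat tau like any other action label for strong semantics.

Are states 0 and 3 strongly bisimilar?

Answer: NOT BISIMILAR

Trace:
Compute ~ classes (split until stable):
  π0 = {{0,1,2,3,4,5}}
  π1 = {{0},{1,2},{3},{4},{5}}
  π2 = {{0},{1},{2},{3},{4},{5}}
stable after 3 split(s): 6 block(s)
[0]={0}  [3]={3}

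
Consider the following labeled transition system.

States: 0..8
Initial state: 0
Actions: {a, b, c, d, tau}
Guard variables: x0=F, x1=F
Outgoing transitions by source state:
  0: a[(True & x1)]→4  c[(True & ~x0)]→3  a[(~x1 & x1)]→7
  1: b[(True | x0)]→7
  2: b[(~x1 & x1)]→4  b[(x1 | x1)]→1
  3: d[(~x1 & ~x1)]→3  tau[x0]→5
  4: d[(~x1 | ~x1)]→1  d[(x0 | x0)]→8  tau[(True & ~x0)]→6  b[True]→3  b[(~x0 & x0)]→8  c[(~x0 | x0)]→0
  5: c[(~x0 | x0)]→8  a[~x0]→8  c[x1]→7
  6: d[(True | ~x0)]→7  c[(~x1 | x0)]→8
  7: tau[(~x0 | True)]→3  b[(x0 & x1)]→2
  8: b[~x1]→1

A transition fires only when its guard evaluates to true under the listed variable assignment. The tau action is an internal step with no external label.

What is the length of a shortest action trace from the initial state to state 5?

Answer: UNREACHABLE

Working:
BFS to 5:
  L0 = {0}
  L1 = {3}
5 never appears.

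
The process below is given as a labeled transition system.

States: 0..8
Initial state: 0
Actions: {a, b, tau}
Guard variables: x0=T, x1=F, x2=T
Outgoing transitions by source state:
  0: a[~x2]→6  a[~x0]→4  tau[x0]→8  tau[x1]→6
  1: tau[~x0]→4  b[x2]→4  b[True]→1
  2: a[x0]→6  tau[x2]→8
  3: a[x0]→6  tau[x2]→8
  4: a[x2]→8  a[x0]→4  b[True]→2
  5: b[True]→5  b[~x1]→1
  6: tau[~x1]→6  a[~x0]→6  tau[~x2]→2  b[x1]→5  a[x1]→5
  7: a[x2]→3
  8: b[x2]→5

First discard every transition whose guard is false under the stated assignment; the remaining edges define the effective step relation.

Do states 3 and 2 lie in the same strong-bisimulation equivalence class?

Compute ~ classes (split until stable):
  round 0: {{0,1,2,3,4,5,6,7,8}}
  round 1: {{0,6},{1,5,8},{2,3},{4},{7}}
  round 2: {{0},{1},{2,3},{4},{5,8},{6},{7}}
  round 3: {{0},{1},{2,3},{4},{5},{6},{7},{8}}
stable after 4 split(s): 8 block(s)
3∈{2,3}, 2∈{2,3}

Answer: BISIMILAR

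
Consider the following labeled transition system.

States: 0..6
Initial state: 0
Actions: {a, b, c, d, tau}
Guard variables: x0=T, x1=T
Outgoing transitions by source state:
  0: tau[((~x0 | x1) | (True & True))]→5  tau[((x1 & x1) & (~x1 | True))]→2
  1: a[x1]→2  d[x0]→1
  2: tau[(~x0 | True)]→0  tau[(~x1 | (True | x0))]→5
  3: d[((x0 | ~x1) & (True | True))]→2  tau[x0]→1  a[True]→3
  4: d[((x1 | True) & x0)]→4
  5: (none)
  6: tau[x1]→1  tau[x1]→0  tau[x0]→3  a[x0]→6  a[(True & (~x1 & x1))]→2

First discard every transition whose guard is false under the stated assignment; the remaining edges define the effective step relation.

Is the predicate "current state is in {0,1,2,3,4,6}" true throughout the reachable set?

Allowed set {0,1,2,3,4,6}
Reachable = {0,2,5}
  0: ✓
  2: ✓
  5: ✗ unsafe
witness against invariant: tau → 5

Answer: INVARIANT VIOLATED at state 5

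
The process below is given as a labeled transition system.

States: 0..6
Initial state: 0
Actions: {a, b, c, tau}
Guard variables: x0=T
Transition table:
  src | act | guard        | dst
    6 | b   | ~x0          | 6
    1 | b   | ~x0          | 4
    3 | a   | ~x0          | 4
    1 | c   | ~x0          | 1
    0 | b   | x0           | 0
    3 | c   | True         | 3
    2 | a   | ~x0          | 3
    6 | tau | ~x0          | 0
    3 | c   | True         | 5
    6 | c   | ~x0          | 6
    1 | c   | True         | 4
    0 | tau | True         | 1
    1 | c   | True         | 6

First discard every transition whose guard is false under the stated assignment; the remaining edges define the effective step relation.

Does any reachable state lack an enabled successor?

Answer: DEADLOCK at state 4

Working:
Reachable = {0,1,4,6}
  0: b→0  tau→1  [2 out]
  1: c→4  c→6  [2 out]
  4: ∅  [no exit]
  6: ∅  [no exit]
trace reaching 4: tau·c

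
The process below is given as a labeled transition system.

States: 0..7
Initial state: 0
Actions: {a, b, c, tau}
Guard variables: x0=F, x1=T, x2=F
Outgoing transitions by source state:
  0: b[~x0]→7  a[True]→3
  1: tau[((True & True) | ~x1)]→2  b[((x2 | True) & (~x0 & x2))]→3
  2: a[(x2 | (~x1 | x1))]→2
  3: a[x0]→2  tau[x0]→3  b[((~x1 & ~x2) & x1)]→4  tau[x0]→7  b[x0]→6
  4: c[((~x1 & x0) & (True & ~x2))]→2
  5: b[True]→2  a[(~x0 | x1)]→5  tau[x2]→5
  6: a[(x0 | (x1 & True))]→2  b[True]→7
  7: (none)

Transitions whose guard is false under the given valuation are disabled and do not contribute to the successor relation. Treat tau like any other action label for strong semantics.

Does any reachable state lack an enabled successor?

Answer: DEADLOCK at state 3

Trace:
Reach set: {0,3,7}
  0: a→3  b→7  [2 out]
  3: ∅  [STUCK]
  7: ∅  [STUCK]
trace reaching 3: a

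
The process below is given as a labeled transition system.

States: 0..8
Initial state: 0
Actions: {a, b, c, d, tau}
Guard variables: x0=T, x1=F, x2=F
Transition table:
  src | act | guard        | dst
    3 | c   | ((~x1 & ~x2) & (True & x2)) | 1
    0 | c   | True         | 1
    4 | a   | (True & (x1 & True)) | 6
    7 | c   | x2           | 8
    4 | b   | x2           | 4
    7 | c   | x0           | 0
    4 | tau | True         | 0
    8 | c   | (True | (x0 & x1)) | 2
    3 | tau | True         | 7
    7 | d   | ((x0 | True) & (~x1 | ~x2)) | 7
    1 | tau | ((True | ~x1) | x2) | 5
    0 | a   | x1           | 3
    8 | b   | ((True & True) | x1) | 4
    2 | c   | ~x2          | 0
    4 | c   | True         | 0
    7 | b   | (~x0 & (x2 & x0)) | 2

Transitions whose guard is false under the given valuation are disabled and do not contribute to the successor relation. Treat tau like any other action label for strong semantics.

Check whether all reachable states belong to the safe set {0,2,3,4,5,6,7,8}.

Safe = {0,2,3,4,5,6,7,8}
R = {0,1,5}
  0: ok
  1: VIOLATES
  5: ok
counterexample path to 1: c

Answer: INVARIANT VIOLATED at state 1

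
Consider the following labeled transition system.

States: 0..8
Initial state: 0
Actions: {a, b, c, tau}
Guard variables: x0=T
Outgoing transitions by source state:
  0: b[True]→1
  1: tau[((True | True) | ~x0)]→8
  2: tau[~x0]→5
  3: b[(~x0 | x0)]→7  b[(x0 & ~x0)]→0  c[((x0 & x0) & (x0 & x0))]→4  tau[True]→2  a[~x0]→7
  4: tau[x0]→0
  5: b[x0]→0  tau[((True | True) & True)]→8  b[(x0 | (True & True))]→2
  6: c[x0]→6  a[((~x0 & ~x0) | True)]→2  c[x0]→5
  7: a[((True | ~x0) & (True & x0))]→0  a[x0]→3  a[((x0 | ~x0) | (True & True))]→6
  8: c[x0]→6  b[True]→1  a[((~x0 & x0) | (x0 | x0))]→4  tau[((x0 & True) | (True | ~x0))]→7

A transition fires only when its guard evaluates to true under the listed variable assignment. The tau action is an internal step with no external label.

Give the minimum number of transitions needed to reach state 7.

Breadth-first toward 7:
  L0 = {0}
  L1 = {1}
  L2 = {8}
  L3 = {4,6,7}
depth(7)=3, e.g. b·tau·tau

Answer: 3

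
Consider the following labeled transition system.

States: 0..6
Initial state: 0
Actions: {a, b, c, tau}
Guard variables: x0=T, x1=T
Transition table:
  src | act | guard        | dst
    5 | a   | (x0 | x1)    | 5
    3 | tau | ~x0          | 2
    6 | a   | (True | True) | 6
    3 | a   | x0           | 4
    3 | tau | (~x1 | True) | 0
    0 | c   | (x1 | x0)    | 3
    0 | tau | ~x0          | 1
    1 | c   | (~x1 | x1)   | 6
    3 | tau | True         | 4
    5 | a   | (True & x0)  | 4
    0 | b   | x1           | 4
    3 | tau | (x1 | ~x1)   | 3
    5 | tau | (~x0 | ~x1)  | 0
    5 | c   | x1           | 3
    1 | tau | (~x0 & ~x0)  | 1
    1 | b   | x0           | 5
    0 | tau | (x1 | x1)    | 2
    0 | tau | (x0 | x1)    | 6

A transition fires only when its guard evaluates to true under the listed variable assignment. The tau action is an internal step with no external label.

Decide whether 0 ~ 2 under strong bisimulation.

Answer: NOT BISIMILAR

Analysis:
Compute ~ classes (split until stable):
  round 0: {{0,1,2,3,4,5,6}}
  round 1: {{0},{1},{2,4},{3},{5},{6}}
Fixed point at round 2; 6 class(es).
0∈{0}, 2∈{2,4}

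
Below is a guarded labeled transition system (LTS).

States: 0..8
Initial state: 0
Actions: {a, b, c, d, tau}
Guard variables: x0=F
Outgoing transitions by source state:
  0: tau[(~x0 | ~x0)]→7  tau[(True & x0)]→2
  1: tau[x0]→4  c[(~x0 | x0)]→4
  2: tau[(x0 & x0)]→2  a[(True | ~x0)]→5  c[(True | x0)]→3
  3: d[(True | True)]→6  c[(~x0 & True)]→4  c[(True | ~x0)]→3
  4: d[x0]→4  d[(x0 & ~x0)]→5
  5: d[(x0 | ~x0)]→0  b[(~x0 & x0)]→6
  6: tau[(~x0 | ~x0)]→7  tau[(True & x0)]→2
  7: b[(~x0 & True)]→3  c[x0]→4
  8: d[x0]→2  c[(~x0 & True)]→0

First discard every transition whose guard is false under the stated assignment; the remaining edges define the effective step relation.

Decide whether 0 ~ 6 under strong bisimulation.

Answer: BISIMILAR

Analysis:
Bisimulation quotient by refinement:
  π0 = {{0,1,2,3,4,5,6,7,8}}
  π1 = {{0,6},{1,8},{2},{3},{4},{5},{7}}
  π2 = {{0,6},{1},{2},{3},{4},{5},{7},{8}}
Fixed point at round 3; 8 class(es).
class of 0: {0,6}; class of 6: {0,6}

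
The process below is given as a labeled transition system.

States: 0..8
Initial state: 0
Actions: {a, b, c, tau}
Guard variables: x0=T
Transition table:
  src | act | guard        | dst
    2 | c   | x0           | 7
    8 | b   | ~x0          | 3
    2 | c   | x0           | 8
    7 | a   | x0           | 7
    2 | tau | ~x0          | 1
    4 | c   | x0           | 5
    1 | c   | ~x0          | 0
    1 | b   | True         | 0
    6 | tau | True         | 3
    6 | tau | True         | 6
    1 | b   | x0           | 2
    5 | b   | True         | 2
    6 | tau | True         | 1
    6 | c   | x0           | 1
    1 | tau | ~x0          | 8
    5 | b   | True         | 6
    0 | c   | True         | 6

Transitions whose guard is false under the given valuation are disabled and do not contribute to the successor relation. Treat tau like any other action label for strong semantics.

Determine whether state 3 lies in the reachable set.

Answer: REACHABLE

Trace:
After dropping false guards: 13 live edges.
Layer 0: {0}
Layer 1: {6}  now seen {0,6}
Layer 2: {1,3}  now seen {0,1,3,6}
Layer 3: {2}  now seen {0,1,2,3,6}
Layer 4: {7,8}  now seen {0,1,2,3,6,7,8}
R = {0,1,2,3,6,7,8}
trace reaching 3: c·tau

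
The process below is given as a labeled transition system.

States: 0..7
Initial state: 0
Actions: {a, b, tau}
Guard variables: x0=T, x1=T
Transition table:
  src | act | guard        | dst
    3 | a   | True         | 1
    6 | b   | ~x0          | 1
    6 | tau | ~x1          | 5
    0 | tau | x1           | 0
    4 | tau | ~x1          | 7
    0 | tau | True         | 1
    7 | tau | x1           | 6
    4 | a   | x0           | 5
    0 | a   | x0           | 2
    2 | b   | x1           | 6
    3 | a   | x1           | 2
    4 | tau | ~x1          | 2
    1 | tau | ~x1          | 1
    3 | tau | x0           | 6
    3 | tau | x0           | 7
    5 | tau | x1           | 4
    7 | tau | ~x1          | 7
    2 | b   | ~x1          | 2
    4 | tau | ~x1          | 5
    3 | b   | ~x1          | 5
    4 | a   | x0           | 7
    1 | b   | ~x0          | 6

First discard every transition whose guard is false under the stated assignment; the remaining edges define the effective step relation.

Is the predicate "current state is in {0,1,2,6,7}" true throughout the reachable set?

Answer: INVARIANT HOLDS

Working:
Allowed set {0,1,2,6,7}
Reachable = {0,1,2,6}
  0: safe
  1: safe
  2: safe
  6: safe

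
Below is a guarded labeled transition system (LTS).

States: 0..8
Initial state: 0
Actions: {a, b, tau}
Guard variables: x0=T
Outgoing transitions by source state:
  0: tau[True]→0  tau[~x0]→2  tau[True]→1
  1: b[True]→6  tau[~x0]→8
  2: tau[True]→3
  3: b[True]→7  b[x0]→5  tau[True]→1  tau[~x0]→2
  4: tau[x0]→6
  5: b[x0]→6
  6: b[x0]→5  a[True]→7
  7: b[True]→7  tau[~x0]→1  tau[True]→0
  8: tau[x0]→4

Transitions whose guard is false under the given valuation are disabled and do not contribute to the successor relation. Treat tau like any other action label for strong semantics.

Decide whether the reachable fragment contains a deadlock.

Answer: DEADLOCK-FREE

Analysis:
R = {0,1,5,6,7}
  0: tau→0  tau→1  [deg 2]
  1: b→6  [deg 1]
  5: b→6  [deg 1]
  6: a→7  b→5  [deg 2]
  7: b→7  tau→0  [deg 2]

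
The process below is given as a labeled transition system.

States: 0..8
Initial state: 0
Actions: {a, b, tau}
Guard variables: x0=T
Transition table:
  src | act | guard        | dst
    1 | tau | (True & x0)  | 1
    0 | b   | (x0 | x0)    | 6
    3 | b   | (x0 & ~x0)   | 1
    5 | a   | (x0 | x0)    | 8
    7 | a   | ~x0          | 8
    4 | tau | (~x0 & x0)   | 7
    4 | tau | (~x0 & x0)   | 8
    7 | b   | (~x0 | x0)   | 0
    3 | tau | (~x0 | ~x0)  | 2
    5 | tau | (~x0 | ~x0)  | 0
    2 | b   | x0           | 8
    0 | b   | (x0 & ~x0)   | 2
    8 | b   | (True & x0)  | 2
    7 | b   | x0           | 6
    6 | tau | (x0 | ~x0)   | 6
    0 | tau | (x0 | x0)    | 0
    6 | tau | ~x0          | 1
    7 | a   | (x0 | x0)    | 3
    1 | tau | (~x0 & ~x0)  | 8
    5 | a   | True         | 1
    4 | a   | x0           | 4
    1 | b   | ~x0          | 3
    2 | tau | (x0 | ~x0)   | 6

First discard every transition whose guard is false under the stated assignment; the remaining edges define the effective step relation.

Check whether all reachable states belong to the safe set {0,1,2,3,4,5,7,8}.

Answer: INVARIANT VIOLATED at state 6

Working:
Allowed set {0,1,2,3,4,5,7,8}
Reachable = {0,6}
  0: safe
  6: ✗ unsafe
reach 6 via b — violates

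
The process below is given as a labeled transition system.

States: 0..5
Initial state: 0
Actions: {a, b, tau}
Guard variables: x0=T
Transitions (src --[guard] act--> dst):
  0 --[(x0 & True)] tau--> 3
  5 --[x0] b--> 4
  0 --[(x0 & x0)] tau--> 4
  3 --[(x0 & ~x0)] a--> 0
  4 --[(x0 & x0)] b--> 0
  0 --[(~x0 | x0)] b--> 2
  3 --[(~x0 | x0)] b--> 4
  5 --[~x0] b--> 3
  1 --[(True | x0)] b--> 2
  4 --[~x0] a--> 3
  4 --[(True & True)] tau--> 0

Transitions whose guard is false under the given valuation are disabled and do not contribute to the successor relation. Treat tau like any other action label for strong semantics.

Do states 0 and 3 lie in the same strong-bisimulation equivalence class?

Answer: NOT BISIMILAR

Working:
Compute ~ classes (split until stable):
  π0 = {{0,1,2,3,4,5}}
  π1 = {{0,4},{1,3,5},{2}}
  π2 = {{0},{1},{2},{3,5},{4}}
Fixed point at round 3; 5 class(es).
class of 0: {0}; class of 3: {3,5}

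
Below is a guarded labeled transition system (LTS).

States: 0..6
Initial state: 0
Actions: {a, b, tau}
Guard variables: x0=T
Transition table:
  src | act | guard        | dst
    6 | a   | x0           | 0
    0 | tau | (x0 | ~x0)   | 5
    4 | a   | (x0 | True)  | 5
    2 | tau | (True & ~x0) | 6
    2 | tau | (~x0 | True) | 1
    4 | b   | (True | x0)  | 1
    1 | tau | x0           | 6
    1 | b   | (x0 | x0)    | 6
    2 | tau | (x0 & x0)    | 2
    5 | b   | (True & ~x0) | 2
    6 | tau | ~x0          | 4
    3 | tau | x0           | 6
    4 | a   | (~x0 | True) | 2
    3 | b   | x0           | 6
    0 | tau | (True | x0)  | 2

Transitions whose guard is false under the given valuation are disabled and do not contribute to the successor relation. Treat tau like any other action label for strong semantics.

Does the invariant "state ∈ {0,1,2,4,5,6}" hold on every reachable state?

Inv-set: {0,1,2,4,5,6}
Reachable = {0,1,2,5,6}
  0: ✓
  1: ✓
  2: ✓
  5: ✓
  6: ✓

Answer: INVARIANT HOLDS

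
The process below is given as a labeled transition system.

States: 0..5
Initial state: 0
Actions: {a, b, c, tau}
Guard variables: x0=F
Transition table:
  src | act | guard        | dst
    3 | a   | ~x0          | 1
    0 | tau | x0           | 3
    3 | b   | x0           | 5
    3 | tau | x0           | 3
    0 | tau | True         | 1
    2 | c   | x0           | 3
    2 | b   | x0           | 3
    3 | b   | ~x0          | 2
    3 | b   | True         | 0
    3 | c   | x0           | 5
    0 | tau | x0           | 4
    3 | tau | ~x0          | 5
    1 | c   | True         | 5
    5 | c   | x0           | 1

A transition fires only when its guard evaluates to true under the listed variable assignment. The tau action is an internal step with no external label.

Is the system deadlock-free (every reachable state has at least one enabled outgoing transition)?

Reach set: {0,1,5}
  0: tau→1  [1 out]
  1: c→5  [1 out]
  5: ∅  [STUCK]
trace reaching 5: tau·c

Answer: DEADLOCK at state 5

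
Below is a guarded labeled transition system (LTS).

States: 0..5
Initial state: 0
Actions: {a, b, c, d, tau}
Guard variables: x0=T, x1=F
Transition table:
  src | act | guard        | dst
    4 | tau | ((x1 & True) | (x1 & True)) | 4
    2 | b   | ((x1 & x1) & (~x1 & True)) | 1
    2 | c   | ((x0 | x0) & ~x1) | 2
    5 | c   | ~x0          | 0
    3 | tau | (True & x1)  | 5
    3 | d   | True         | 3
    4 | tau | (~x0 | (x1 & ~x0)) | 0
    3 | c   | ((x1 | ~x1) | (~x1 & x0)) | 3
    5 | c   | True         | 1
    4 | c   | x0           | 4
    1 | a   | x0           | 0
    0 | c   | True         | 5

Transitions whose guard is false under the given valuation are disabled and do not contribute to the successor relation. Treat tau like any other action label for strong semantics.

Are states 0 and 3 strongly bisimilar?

Bisimulation quotient by refinement:
  P[0] = {{0,1,2,3,4,5}}
  P[1] = {{0,2,4,5},{1},{3}}
  P[2] = {{0,2,4},{1},{3},{5}}
  P[3] = {{0},{1},{2,4},{3},{5}}
Fixed point at round 4; 5 class(es).
class of 0: {0}; class of 3: {3}

Answer: NOT BISIMILAR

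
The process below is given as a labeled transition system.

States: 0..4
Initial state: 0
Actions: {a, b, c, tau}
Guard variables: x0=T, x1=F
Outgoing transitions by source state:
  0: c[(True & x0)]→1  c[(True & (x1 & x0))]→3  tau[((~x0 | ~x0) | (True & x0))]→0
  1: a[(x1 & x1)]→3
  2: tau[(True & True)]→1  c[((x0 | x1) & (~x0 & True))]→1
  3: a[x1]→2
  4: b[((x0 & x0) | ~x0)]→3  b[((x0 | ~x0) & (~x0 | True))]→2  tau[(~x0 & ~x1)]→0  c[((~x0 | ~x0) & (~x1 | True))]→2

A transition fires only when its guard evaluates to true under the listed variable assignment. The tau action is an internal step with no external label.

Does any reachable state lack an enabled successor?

Reachable = {0,1}
  0: c→1  tau→0  [2 exit(s)]
  1: ∅  [STUCK]
Path to 1: c

Answer: DEADLOCK at state 1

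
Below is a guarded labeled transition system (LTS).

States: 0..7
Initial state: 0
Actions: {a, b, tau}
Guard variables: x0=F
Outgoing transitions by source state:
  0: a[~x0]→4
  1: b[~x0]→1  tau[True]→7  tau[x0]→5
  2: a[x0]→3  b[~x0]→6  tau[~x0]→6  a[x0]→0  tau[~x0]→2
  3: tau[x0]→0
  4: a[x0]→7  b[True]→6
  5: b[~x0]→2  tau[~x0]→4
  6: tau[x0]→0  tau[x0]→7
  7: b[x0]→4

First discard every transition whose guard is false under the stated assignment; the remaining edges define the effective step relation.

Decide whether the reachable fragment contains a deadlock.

Reachable = {0,4,6}
  0: a→4  [1 exit(s)]
  4: b→6  [1 exit(s)]
  6: ∅  [no exit]
witness 6: a·b

Answer: DEADLOCK at state 6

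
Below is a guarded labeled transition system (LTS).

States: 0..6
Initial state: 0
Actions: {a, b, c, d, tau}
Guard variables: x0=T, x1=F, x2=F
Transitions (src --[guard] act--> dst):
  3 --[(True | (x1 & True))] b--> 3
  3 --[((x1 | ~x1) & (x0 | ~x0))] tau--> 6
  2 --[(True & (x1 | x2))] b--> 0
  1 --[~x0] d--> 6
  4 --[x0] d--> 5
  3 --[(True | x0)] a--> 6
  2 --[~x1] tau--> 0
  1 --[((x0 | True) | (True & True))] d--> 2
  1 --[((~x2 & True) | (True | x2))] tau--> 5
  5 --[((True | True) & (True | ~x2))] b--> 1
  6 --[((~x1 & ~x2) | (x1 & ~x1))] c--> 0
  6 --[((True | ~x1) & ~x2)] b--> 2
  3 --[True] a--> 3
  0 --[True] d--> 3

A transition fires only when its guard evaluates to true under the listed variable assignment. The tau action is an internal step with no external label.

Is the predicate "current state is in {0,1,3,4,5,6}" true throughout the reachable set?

Allowed set {0,1,3,4,5,6}
Reachable = {0,2,3,6}
  0: safe
  2: VIOLATES
  3: safe
  6: safe
reach 2 via d·tau·b — violates

Answer: INVARIANT VIOLATED at state 2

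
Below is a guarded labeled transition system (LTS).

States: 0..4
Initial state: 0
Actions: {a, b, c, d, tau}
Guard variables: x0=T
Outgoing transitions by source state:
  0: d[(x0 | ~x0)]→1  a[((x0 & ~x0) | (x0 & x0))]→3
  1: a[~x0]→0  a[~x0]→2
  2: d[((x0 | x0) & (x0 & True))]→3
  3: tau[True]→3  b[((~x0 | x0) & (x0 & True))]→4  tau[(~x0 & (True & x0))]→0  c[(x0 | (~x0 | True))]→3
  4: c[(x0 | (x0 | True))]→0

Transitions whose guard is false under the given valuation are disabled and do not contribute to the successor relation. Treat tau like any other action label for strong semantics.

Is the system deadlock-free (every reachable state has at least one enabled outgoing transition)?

Reach set: {0,1,3,4}
  0: a→3  d→1  [deg 2]
  1: ∅  [deadlock]
  3: b→4  c→3  tau→3  [deg 3]
  4: c→0  [deg 1]
trace reaching 1: d

Answer: DEADLOCK at state 1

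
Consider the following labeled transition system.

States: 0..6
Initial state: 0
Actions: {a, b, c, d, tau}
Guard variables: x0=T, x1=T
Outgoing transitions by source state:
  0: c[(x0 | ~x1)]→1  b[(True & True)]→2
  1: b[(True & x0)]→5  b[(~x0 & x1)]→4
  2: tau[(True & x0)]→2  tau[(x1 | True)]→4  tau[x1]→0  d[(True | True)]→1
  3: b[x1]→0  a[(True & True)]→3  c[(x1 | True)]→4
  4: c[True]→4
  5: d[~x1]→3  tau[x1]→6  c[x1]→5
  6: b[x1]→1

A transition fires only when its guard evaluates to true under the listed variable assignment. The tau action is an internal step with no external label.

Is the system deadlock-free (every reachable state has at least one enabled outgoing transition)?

R = {0,1,2,4,5,6}
  0: b→2  c→1  [2 out]
  1: b→5  [1 out]
  2: d→1  tau→0  tau→2  tau→4  [4 out]
  4: c→4  [1 out]
  5: c→5  tau→6  [2 out]
  6: b→1  [1 out]

Answer: DEADLOCK-FREE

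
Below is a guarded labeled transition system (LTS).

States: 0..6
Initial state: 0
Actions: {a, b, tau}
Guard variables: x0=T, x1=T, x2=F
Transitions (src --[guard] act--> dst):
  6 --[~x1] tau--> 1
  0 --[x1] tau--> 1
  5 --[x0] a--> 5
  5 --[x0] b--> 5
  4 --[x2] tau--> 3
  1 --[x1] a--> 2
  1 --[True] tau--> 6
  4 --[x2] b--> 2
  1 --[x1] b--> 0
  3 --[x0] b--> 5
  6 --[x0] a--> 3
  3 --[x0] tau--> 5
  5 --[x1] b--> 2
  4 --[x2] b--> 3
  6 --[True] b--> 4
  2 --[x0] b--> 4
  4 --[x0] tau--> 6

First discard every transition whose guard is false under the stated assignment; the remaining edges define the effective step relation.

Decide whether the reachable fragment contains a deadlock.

Reach set: {0,1,2,3,4,5,6}
  0: tau→1  [1 out]
  1: a→2  b→0  tau→6  [3 out]
  2: b→4  [1 out]
  3: b→5  tau→5  [2 out]
  4: tau→6  [1 out]
  5: a→5  b→2  b→5  [3 out]
  6: a→3  b→4  [2 out]

Answer: DEADLOCK-FREE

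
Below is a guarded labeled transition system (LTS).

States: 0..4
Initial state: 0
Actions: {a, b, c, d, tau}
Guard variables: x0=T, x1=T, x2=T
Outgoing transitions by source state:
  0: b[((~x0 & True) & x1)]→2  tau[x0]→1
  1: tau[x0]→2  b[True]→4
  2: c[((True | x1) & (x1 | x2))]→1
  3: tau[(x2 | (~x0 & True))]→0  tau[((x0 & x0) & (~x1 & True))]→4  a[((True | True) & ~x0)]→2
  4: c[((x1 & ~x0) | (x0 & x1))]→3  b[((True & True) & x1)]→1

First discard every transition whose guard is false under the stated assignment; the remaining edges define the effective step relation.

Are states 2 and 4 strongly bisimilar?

Refine partition for ~:
  round 0: {{0,1,2,3,4}}
  round 1: {{0,3},{1},{2},{4}}
  round 2: {{0},{1},{2},{3},{4}}
5 equivalence class(es) (converged in 3)
class of 2: {2}; class of 4: {4}

Answer: NOT BISIMILAR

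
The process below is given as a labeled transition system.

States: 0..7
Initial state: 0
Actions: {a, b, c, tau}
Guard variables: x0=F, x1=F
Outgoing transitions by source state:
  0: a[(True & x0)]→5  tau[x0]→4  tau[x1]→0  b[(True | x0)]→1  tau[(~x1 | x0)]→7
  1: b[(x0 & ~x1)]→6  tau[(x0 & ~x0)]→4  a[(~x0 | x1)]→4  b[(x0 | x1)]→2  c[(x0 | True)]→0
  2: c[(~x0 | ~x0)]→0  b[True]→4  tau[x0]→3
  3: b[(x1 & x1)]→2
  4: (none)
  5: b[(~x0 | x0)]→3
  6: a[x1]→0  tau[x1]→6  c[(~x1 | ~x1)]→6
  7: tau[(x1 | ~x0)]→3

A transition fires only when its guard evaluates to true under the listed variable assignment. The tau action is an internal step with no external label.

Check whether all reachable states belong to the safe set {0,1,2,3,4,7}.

Inv-set: {0,1,2,3,4,7}
Reachable = {0,1,3,4,7}
  0: safe
  1: safe
  3: safe
  4: safe
  7: safe

Answer: INVARIANT HOLDS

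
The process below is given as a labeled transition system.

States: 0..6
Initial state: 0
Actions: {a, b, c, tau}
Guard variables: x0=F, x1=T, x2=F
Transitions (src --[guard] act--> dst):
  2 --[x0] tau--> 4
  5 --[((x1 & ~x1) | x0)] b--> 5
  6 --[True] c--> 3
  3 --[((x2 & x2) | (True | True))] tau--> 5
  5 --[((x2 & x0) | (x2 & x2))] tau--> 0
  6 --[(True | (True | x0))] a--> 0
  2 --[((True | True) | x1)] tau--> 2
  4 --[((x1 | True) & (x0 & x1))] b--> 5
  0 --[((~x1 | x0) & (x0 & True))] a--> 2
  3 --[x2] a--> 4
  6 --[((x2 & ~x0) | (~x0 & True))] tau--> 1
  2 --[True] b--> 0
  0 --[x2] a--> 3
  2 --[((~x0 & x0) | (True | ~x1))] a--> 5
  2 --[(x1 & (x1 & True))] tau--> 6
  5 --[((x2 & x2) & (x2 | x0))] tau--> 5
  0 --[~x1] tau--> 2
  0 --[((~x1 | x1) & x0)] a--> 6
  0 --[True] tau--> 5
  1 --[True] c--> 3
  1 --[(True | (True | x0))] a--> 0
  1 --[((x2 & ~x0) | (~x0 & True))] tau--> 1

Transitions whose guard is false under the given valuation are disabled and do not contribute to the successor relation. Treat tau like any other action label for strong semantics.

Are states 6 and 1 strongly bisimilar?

Answer: BISIMILAR

Trace:
Refine partition for ~:
  round 0: {{0,1,2,3,4,5,6}}
  round 1: {{0,3},{1,6},{2},{4,5}}
stable after 2 split(s): 4 block(s)
class of 6: {1,6}; class of 1: {1,6}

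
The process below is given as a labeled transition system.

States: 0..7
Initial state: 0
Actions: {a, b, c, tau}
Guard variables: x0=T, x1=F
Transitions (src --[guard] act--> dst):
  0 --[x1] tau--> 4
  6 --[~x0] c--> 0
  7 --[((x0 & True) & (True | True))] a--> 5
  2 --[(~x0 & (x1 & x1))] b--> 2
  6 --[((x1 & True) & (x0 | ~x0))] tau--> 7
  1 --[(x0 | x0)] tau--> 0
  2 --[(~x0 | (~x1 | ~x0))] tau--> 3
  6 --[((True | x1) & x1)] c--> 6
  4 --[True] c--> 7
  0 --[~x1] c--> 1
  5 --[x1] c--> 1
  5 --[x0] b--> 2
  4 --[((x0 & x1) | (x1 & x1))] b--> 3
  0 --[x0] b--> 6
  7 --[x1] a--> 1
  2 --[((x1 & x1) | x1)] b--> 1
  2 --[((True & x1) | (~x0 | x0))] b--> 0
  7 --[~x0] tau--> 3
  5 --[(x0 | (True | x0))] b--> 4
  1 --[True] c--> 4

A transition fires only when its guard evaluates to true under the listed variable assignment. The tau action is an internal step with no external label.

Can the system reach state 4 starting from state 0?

Answer: REACHABLE

Analysis:
10 transition(s) survive guard evaluation.
L0 = {0}
L1 = {1,6}  now seen {0,1,6}
L2 = {4}  now seen {0,1,4,6}
L3 = {7}  now seen {0,1,4,6,7}
L4 = {5}  now seen {0,1,4,5,6,7}
L5 = {2}  now seen {0,1,2,4,5,6,7}
L6 = {3}  now seen {0,1,2,3,4,5,6,7}
Reach set: {0,1,2,3,4,5,6,7}
Path to 4: c·c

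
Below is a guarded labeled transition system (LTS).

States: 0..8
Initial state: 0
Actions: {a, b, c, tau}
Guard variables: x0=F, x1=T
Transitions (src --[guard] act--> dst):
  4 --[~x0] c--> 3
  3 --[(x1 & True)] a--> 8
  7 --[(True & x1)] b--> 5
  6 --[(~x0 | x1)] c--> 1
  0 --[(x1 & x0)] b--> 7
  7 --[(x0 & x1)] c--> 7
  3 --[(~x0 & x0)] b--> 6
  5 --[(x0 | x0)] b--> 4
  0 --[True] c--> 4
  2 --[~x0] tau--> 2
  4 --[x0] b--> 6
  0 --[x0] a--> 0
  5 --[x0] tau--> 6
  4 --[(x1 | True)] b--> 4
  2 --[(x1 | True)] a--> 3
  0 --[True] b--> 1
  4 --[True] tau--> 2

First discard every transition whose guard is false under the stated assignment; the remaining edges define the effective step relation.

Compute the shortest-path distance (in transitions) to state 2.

Answer: 2

Analysis:
Breadth-first toward 2:
  depth 0: {0}
  depth 1: {1,4}
  depth 2: {2,3}
depth(2)=2, e.g. c·tau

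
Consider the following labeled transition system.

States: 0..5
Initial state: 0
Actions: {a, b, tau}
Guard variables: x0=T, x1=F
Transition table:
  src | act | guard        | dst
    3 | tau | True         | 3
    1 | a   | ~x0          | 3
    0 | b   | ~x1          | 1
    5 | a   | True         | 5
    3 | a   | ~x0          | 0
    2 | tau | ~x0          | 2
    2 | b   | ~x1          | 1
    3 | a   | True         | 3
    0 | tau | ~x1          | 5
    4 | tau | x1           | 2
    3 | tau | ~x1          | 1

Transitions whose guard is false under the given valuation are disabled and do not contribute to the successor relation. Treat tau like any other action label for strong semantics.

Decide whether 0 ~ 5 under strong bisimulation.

Answer: NOT BISIMILAR

Working:
Compute ~ classes (split until stable):
  P[0] = {{0,1,2,3,4,5}}
  P[1] = {{0},{1,4},{2},{3},{5}}
stable after 2 split(s): 5 block(s)
[0]={0}  [5]={5}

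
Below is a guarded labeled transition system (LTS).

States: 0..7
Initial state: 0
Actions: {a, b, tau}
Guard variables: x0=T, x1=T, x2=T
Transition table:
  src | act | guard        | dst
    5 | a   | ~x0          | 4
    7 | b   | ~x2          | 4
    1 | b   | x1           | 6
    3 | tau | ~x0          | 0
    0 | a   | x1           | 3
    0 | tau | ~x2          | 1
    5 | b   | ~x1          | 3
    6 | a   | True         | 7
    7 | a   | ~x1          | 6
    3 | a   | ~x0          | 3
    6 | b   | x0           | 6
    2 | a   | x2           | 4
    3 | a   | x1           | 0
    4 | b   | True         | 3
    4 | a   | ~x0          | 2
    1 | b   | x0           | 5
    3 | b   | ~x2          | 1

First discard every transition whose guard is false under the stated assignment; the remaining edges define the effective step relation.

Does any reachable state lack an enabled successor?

Answer: DEADLOCK-FREE

Analysis:
Reachable = {0,3}
  0: a→3  [1 exit(s)]
  3: a→0  [1 exit(s)]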